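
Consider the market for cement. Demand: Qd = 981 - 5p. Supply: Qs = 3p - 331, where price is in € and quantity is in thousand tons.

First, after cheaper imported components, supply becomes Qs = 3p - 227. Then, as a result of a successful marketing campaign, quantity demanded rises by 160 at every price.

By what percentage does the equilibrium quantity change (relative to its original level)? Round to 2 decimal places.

Initially, 981 - 5p = 3p - 331, so 1312 = 8p and p = 164, Q = 161.
After the shift, demand is Qd = 1141 - 5p and supply is Qs = 3p - 227.
Setting them equal: 1141 - 5p = 3p - 227 → 1368 = 8p, so p = 171 and Q = 286.
%ΔQ = (286 − 161) / 161 × 100 = +77.64%.

+77.64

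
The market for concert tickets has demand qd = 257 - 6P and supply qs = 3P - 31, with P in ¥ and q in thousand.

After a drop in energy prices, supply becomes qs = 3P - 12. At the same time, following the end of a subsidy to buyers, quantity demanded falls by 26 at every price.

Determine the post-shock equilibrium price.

Initially, 257 - 6P = 3P - 31, so 288 = 9P and P = 32, q = 65.
With the change applied: demand qd = 231 - 6P, supply qs = 3P - 12.
Clearing the new market: 231 - 6P = 3P - 12, so P = 27 and q = 69.

27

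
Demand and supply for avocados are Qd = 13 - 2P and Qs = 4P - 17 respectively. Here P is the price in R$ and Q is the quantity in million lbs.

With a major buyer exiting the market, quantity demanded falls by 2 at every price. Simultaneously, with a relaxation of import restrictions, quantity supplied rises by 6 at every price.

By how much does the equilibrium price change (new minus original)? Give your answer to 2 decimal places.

Initially, 13 - 2P = 4P - 17, so 30 = 6P and P = 5, Q = 3.
The shock moves the curves to Qd = 11 - 2P and Qs = 4P - 11.
Setting them equal: 11 - 2P = 4P - 11 → 22 = 6P, so P = 11/3 ≈ 3.6667 and Q = 11/3 ≈ 3.6667.
ΔP = 3.6667 − 5 = -1.33.

-1.33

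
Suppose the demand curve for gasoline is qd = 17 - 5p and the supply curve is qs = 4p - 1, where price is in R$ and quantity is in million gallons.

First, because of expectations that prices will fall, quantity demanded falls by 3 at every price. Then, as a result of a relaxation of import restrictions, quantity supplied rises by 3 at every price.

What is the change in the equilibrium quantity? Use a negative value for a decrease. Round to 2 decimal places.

Before the shock: 17 - 5p = 4p - 1 ⇒ 18 = 9p ⇒ p = 2, q = 7.
The shock moves the curves to qd = 14 - 5p and qs = 4p + 2.
Setting them equal: 14 - 5p = 4p + 2 → 12 = 9p, so p = 4/3 ≈ 1.3333 and q = 22/3 ≈ 7.3333.
Δq = 7.3333 − 7 = +0.33.

+0.33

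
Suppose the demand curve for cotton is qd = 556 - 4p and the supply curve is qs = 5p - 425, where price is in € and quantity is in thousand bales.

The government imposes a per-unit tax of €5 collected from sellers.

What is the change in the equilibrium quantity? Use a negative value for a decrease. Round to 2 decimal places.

-11.11

Original equilibrium: 556 - 4p = 5p - 425 gives 981 = 9p, so p = 109 and q = 120.
Since sellers keep the price net of the tax, the effective supply curve becomes qs = 5p - 450.
Equate the new curves: 556 - 4p = 5p - 450, giving 1006 = 9p, p = 1006/9 ≈ 111.7778, q = 980/9 ≈ 108.8889.
Δq = 108.8889 − 120 = -11.11.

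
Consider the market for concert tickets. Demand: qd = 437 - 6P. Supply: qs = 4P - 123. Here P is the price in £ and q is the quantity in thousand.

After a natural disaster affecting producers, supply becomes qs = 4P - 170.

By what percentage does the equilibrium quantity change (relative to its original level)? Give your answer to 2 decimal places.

Initially, 437 - 6P = 4P - 123, so 560 = 10P and P = 56, q = 101.
The shock moves the curves to qd = 437 - 6P and qs = 4P - 170.
Clearing the new market: 437 - 6P = 4P - 170, so P = 60.7 and q = 72.8.
%Δq = (72.8 − 101) / 101 × 100 = -27.92%.

-27.92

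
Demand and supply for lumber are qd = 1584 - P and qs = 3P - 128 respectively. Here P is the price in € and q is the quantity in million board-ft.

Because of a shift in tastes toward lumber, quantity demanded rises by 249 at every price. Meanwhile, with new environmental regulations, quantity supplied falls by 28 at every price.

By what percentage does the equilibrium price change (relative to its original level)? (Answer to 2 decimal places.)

+16.18

Before the shock: 1584 - P = 3P - 128 ⇒ 1712 = 4P ⇒ P = 428, q = 1156.
With the change applied: demand qd = 1833 - P, supply qs = 3P - 156.
New equilibrium: 1833 - P = 3P - 156 ⇒ 1989 = 4P ⇒ P = 497.25, q = 1335.75.
%ΔP = (497.25 − 428) / 428 × 100 = +16.18%.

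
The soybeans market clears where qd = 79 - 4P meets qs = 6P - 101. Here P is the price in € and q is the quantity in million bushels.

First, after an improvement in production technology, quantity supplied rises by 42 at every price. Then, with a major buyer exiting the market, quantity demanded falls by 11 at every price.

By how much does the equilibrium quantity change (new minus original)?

Solve the original market: 79 - 4P = 6P - 101, hence P = 18 and q = 7.
The new curves are qd = 68 - 4P (demand) and qs = 6P - 59 (supply).
Setting them equal: 68 - 4P = 6P - 59 → 127 = 10P, so P = 12.7 and q = 17.2.
Δq = 17.2 − 7 = +10.2.

+10.2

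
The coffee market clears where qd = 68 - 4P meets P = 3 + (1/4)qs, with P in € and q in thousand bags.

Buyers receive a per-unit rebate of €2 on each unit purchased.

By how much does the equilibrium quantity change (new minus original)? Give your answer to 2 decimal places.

Initially, 68 - 4P = 4P - 12, so 80 = 8P and P = 10, q = 28.
Since buyers' out-of-pocket price is the market price minus the rebate, the effective demand curve becomes qd = 76 - 4P.
New equilibrium: 76 - 4P = 4P - 12 ⇒ 88 = 8P ⇒ P = 11, q = 32.
Δq = 32 − 28 = +4.00.

+4.00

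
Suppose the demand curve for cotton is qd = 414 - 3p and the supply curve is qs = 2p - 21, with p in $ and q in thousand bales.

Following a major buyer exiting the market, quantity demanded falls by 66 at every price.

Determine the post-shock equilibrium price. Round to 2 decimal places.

73.80

Before the shock: 414 - 3p = 2p - 21 ⇒ 435 = 5p ⇒ p = 87, q = 153.
With the change applied: demand qd = 348 - 3p, supply qs = 2p - 21.
New equilibrium: 348 - 3p = 2p - 21 ⇒ 369 = 5p ⇒ p = 73.8, q = 126.6.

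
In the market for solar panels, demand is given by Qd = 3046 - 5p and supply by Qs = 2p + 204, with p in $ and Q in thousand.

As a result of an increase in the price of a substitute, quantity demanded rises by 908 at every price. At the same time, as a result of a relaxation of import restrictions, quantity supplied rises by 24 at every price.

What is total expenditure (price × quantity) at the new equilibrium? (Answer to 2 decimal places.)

688017.31

Before the shock: 3046 - 5p = 2p + 204 ⇒ 2842 = 7p ⇒ p = 406, Q = 1016.
The shock moves the curves to Qd = 3954 - 5p and Qs = 2p + 228.
Equate the new curves: 3954 - 5p = 2p + 228, giving 3726 = 7p, p = 3726/7 ≈ 532.2857, Q = 9048/7 ≈ 1292.5714.
New expenditure = 532.2857 × 1292.5714 = 688017.31.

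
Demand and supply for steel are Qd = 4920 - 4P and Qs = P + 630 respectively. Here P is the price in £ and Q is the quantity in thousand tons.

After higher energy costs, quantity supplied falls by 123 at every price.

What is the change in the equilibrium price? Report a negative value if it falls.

Before the shock: 4920 - 4P = P + 630 ⇒ 4290 = 5P ⇒ P = 858, Q = 1488.
The new curves are Qd = 4920 - 4P (demand) and Qs = P + 507 (supply).
New equilibrium: 4920 - 4P = P + 507 ⇒ 4413 = 5P ⇒ P = 882.6, Q = 1389.6.
ΔP = 882.6 − 858 = +24.6.

+24.6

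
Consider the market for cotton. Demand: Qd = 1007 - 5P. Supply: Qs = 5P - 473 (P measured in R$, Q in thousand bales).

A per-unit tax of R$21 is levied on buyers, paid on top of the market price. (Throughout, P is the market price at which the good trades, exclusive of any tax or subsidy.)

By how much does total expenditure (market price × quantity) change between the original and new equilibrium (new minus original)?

-10022.25

Original equilibrium: 1007 - 5P = 5P - 473 gives 1480 = 10P, so P = 148 and Q = 267.
Since buyers pay the price plus the tax, the effective demand curve becomes Qd = 902 - 5P.
New equilibrium: 902 - 5P = 5P - 473 ⇒ 1375 = 10P ⇒ P = 137.5, Q = 214.5.
Expenditure moves from 148×267 = 39516 to 137.5×214.5 = 29493.75; change = -10022.25.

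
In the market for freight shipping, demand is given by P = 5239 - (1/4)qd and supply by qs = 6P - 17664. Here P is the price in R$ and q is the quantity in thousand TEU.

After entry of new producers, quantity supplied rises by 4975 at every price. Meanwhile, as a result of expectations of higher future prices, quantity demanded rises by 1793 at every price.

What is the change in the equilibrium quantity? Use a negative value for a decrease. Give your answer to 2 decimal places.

Before the shock: 20956 - 4P = 6P - 17664 ⇒ 38620 = 10P ⇒ P = 3862, q = 5508.
The new curves are qd = 22749 - 4P (demand) and qs = 6P - 12689 (supply).
Setting them equal: 22749 - 4P = 6P - 12689 → 35438 = 10P, so P = 3543.8 and q = 8573.8.
Δq = 8573.8 − 5508 = +3065.80.

+3065.80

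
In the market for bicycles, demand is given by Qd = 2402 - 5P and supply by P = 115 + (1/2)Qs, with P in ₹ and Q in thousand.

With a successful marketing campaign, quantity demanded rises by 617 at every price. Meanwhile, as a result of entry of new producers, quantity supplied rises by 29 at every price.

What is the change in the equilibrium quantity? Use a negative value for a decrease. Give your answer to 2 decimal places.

+197.00

Original equilibrium: 2402 - 5P = 2P - 230 gives 2632 = 7P, so P = 376 and Q = 522.
The new curves are Qd = 3019 - 5P (demand) and Qs = 2P - 201 (supply).
Setting them equal: 3019 - 5P = 2P - 201 → 3220 = 7P, so P = 460 and Q = 719.
ΔQ = 719 − 522 = +197.00.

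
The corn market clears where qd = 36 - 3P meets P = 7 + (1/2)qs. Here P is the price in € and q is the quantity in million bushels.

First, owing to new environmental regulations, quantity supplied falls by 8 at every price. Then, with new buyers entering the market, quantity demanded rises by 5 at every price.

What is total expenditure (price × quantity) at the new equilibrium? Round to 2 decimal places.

40.32

Solve the original market: 36 - 3P = 2P - 14, hence P = 10 and q = 6.
With the change applied: demand qd = 41 - 3P, supply qs = 2P - 22.
New equilibrium: 41 - 3P = 2P - 22 ⇒ 63 = 5P ⇒ P = 12.6, q = 3.2.
New expenditure = 12.6 × 3.2 = 40.32.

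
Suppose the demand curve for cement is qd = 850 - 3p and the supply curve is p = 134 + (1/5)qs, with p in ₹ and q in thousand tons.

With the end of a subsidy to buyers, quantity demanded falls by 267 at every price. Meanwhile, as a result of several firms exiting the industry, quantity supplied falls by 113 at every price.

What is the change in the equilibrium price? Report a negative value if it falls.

Initially, 850 - 3p = 5p - 670, so 1520 = 8p and p = 190, q = 280.
After the shift, demand is qd = 583 - 3p and supply is qs = 5p - 783.
Setting them equal: 583 - 3p = 5p - 783 → 1366 = 8p, so p = 170.75 and q = 70.75.
Δp = 170.75 − 190 = -19.25.

-19.25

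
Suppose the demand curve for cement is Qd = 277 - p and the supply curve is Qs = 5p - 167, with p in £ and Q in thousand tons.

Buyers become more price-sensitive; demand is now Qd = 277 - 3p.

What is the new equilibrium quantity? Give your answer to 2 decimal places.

110.50

Initially, 277 - p = 5p - 167, so 444 = 6p and p = 74, Q = 203.
The shock moves the curves to Qd = 277 - 3p and Qs = 5p - 167.
Clearing the new market: 277 - 3p = 5p - 167, so p = 55.5 and Q = 110.5.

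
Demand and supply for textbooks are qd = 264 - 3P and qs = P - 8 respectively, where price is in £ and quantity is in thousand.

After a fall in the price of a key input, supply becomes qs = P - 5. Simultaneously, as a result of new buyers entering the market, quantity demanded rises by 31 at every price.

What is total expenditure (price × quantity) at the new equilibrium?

5250

Original equilibrium: 264 - 3P = P - 8 gives 272 = 4P, so P = 68 and q = 60.
The shock moves the curves to qd = 295 - 3P and qs = P - 5.
Equate the new curves: 295 - 3P = P - 5, giving 300 = 4P, P = 75, q = 70.
New expenditure = 75 × 70 = 5250.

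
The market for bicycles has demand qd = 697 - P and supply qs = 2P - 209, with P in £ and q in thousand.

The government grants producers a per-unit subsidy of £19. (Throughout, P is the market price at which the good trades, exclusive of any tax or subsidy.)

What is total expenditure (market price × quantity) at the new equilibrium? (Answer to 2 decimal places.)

Initially, 697 - P = 2P - 209, so 906 = 3P and P = 302, q = 395.
Since sellers receive the price plus the subsidy, the effective supply curve becomes qs = 2P - 171.
Equate the new curves: 697 - P = 2P - 171, giving 868 = 3P, P = 868/3 ≈ 289.3333, q = 1223/3 ≈ 407.6667.
New expenditure = 289.3333 × 407.6667 = 117951.56.

117951.56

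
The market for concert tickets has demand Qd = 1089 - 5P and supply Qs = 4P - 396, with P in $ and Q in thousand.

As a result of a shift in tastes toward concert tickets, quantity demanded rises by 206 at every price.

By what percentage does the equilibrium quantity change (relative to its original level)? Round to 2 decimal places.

+34.68

Original equilibrium: 1089 - 5P = 4P - 396 gives 1485 = 9P, so P = 165 and Q = 264.
The new curves are Qd = 1295 - 5P (demand) and Qs = 4P - 396 (supply).
Setting them equal: 1295 - 5P = 4P - 396 → 1691 = 9P, so P = 1691/9 ≈ 187.8889 and Q = 3200/9 ≈ 355.5556.
%ΔQ = (355.5556 − 264) / 264 × 100 = +34.68%.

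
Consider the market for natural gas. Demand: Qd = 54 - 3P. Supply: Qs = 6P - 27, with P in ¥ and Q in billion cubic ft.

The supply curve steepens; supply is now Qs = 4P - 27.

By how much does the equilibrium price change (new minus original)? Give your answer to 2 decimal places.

+2.57

Initially, 54 - 3P = 6P - 27, so 81 = 9P and P = 9, Q = 27.
The shock moves the curves to Qd = 54 - 3P and Qs = 4P - 27.
Clearing the new market: 54 - 3P = 4P - 27, so P = 81/7 ≈ 11.5714 and Q = 135/7 ≈ 19.2857.
ΔP = 11.5714 − 9 = +2.57.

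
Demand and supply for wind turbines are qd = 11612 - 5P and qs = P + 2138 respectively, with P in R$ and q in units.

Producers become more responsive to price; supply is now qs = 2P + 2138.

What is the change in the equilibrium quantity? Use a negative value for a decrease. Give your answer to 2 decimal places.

+1127.86

Before the shock: 11612 - 5P = P + 2138 ⇒ 9474 = 6P ⇒ P = 1579, q = 3717.
The shock moves the curves to qd = 11612 - 5P and qs = 2P + 2138.
New equilibrium: 11612 - 5P = 2P + 2138 ⇒ 9474 = 7P ⇒ P = 9474/7 ≈ 1353.4286, q = 33914/7 ≈ 4844.8571.
Δq = 4844.8571 − 3717 = +1127.86.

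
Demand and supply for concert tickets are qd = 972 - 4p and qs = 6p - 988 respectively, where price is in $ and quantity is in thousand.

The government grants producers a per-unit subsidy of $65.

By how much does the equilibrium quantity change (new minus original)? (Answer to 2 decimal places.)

+156.00

Initially, 972 - 4p = 6p - 988, so 1960 = 10p and p = 196, q = 188.
Since sellers receive the price plus the subsidy, the effective supply curve becomes qs = 6p - 598.
Clearing the new market: 972 - 4p = 6p - 598, so p = 157 and q = 344.
Δq = 344 − 188 = +156.00.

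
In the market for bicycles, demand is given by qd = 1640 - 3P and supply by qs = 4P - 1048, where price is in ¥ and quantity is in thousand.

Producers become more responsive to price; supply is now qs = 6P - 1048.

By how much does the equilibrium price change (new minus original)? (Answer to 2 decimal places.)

-85.33

Solve the original market: 1640 - 3P = 4P - 1048, hence P = 384 and q = 488.
The shock moves the curves to qd = 1640 - 3P and qs = 6P - 1048.
Setting them equal: 1640 - 3P = 6P - 1048 → 2688 = 9P, so P = 896/3 ≈ 298.6667 and q = 744.
ΔP = 298.6667 − 384 = -85.33.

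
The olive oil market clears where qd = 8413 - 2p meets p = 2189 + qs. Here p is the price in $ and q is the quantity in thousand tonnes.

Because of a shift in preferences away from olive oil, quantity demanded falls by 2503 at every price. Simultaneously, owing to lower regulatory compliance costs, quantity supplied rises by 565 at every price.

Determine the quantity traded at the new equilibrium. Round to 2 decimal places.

Original equilibrium: 8413 - 2p = p - 2189 gives 10602 = 3p, so p = 3534 and q = 1345.
The shock moves the curves to qd = 5910 - 2p and qs = p - 1624.
Setting them equal: 5910 - 2p = p - 1624 → 7534 = 3p, so p = 7534/3 ≈ 2511.3333 and q = 2662/3 ≈ 887.3333.

887.33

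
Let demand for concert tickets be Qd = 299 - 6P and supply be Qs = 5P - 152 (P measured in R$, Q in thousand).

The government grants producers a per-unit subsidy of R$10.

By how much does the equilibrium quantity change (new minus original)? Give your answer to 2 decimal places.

+27.27

Original equilibrium: 299 - 6P = 5P - 152 gives 451 = 11P, so P = 41 and Q = 53.
Since sellers receive the price plus the subsidy, the effective supply curve becomes Qs = 5P - 102.
Clearing the new market: 299 - 6P = 5P - 102, so P = 401/11 ≈ 36.4545 and Q = 883/11 ≈ 80.2727.
ΔQ = 80.2727 − 53 = +27.27.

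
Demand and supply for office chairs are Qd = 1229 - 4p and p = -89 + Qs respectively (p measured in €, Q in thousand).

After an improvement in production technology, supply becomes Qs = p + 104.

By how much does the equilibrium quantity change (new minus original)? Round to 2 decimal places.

Solve the original market: 1229 - 4p = p + 89, hence p = 228 and Q = 317.
With the change applied: demand Qd = 1229 - 4p, supply Qs = p + 104.
Clearing the new market: 1229 - 4p = p + 104, so p = 225 and Q = 329.
ΔQ = 329 − 317 = +12.00.

+12.00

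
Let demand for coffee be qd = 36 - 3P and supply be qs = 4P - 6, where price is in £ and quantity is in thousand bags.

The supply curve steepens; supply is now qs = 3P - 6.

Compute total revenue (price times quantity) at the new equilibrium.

105

Before the shock: 36 - 3P = 4P - 6 ⇒ 42 = 7P ⇒ P = 6, q = 18.
With the change applied: demand qd = 36 - 3P, supply qs = 3P - 6.
Clearing the new market: 36 - 3P = 3P - 6, so P = 7 and q = 15.
New expenditure = 7 × 15 = 105.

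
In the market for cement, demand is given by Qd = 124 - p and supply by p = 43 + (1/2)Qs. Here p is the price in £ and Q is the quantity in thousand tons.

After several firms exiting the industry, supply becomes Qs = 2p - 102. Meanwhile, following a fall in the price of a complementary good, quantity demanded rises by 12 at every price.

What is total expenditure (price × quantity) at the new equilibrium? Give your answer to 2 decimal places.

Before the shock: 124 - p = 2p - 86 ⇒ 210 = 3p ⇒ p = 70, Q = 54.
The shock moves the curves to Qd = 136 - p and Qs = 2p - 102.
New equilibrium: 136 - p = 2p - 102 ⇒ 238 = 3p ⇒ p = 238/3 ≈ 79.3333, Q = 170/3 ≈ 56.6667.
New expenditure = 79.3333 × 56.6667 = 4495.56.

4495.56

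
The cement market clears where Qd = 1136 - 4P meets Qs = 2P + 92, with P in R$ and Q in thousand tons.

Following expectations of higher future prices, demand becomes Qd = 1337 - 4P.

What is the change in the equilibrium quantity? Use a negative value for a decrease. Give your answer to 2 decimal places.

+67.00

Solve the original market: 1136 - 4P = 2P + 92, hence P = 174 and Q = 440.
The new curves are Qd = 1337 - 4P (demand) and Qs = 2P + 92 (supply).
New equilibrium: 1337 - 4P = 2P + 92 ⇒ 1245 = 6P ⇒ P = 207.5, Q = 507.
ΔQ = 507 − 440 = +67.00.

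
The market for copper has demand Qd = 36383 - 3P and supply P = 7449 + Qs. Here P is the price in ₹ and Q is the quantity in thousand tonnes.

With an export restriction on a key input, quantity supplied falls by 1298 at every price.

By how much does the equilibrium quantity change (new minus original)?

Original equilibrium: 36383 - 3P = P - 7449 gives 43832 = 4P, so P = 10958 and Q = 3509.
With the change applied: demand Qd = 36383 - 3P, supply Qs = P - 8747.
New equilibrium: 36383 - 3P = P - 8747 ⇒ 45130 = 4P ⇒ P = 11282.5, Q = 2535.5.
ΔQ = 2535.5 − 3509 = -973.5.

-973.5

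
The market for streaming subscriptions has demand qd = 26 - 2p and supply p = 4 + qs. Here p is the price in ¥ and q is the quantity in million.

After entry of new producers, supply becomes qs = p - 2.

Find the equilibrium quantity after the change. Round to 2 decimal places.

Original equilibrium: 26 - 2p = p - 4 gives 30 = 3p, so p = 10 and q = 6.
With the change applied: demand qd = 26 - 2p, supply qs = p - 2.
New equilibrium: 26 - 2p = p - 2 ⇒ 28 = 3p ⇒ p = 28/3 ≈ 9.3333, q = 22/3 ≈ 7.3333.

7.33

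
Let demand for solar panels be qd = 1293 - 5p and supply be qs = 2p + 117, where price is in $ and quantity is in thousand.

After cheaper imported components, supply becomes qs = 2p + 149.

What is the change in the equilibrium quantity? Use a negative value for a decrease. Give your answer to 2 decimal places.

Initially, 1293 - 5p = 2p + 117, so 1176 = 7p and p = 168, q = 453.
With the change applied: demand qd = 1293 - 5p, supply qs = 2p + 149.
Clearing the new market: 1293 - 5p = 2p + 149, so p = 1144/7 ≈ 163.4286 and q = 3331/7 ≈ 475.8571.
Δq = 475.8571 − 453 = +22.86.

+22.86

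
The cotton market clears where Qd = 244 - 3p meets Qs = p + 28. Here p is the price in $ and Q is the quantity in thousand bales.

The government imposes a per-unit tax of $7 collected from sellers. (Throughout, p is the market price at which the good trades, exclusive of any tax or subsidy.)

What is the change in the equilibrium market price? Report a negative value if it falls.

+1.75

Original equilibrium: 244 - 3p = p + 28 gives 216 = 4p, so p = 54 and Q = 82.
Since sellers keep the price net of the tax, the effective supply curve becomes Qs = p + 21.
New equilibrium: 244 - 3p = p + 21 ⇒ 223 = 4p ⇒ p = 55.75, Q = 76.75.
Δp = 55.75 − 54 = +1.75.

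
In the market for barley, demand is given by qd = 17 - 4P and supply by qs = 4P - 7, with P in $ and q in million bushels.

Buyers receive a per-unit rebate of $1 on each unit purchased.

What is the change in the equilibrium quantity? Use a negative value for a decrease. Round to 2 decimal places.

Solve the original market: 17 - 4P = 4P - 7, hence P = 3 and q = 5.
Since buyers' out-of-pocket price is the market price minus the rebate, the effective demand curve becomes qd = 21 - 4P.
Setting them equal: 21 - 4P = 4P - 7 → 28 = 8P, so P = 3.5 and q = 7.
Δq = 7 − 5 = +2.00.

+2.00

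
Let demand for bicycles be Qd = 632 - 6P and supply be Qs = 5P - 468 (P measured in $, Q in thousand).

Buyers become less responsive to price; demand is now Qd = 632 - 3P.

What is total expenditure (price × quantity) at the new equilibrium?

30181.25

Original equilibrium: 632 - 6P = 5P - 468 gives 1100 = 11P, so P = 100 and Q = 32.
The new curves are Qd = 632 - 3P (demand) and Qs = 5P - 468 (supply).
Equate the new curves: 632 - 3P = 5P - 468, giving 1100 = 8P, P = 137.5, Q = 219.5.
New expenditure = 137.5 × 219.5 = 30181.25.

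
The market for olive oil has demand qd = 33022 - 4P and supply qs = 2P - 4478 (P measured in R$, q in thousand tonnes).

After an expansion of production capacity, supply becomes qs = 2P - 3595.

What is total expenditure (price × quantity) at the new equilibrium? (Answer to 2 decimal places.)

52549463.56

Before the shock: 33022 - 4P = 2P - 4478 ⇒ 37500 = 6P ⇒ P = 6250, q = 8022.
The shock moves the curves to qd = 33022 - 4P and qs = 2P - 3595.
Equate the new curves: 33022 - 4P = 2P - 3595, giving 36617 = 6P, P = 36617/6 ≈ 6102.8333, q = 25832/3 ≈ 8610.6667.
New expenditure = 6102.8333 × 8610.6667 = 52549463.56.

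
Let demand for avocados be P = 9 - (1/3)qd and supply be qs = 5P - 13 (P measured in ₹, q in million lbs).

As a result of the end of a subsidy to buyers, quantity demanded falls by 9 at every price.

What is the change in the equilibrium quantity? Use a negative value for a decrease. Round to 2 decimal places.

-5.63

Original equilibrium: 27 - 3P = 5P - 13 gives 40 = 8P, so P = 5 and q = 12.
With the change applied: demand qd = 18 - 3P, supply qs = 5P - 13.
New equilibrium: 18 - 3P = 5P - 13 ⇒ 31 = 8P ⇒ P = 3.875, q = 6.375.
Δq = 6.375 − 12 = -5.63.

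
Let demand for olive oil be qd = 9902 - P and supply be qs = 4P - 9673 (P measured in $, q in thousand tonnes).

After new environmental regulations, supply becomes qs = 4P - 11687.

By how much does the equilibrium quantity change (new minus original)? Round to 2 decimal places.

-402.80

Initially, 9902 - P = 4P - 9673, so 19575 = 5P and P = 3915, q = 5987.
After the shift, demand is qd = 9902 - P and supply is qs = 4P - 11687.
Clearing the new market: 9902 - P = 4P - 11687, so P = 4317.8 and q = 5584.2.
Δq = 5584.2 − 5987 = -402.80.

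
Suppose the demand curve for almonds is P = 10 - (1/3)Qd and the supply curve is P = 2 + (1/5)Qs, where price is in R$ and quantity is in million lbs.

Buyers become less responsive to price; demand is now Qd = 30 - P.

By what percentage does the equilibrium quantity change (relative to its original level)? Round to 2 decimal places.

Solve the original market: 30 - 3P = 5P - 10, hence P = 5 and Q = 15.
With the change applied: demand Qd = 30 - P, supply Qs = 5P - 10.
Setting them equal: 30 - P = 5P - 10 → 40 = 6P, so P = 20/3 ≈ 6.6667 and Q = 70/3 ≈ 23.3333.
%ΔQ = (23.3333 − 15) / 15 × 100 = +55.56%.

+55.56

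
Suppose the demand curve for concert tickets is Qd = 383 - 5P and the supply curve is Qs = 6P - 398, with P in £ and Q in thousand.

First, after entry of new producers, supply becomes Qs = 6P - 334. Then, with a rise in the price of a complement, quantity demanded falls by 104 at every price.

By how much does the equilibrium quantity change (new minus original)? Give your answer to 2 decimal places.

Original equilibrium: 383 - 5P = 6P - 398 gives 781 = 11P, so P = 71 and Q = 28.
The shock moves the curves to Qd = 279 - 5P and Qs = 6P - 334.
Setting them equal: 279 - 5P = 6P - 334 → 613 = 11P, so P = 613/11 ≈ 55.7273 and Q = 4/11 ≈ 0.3636.
ΔQ = 0.3636 − 28 = -27.64.

-27.64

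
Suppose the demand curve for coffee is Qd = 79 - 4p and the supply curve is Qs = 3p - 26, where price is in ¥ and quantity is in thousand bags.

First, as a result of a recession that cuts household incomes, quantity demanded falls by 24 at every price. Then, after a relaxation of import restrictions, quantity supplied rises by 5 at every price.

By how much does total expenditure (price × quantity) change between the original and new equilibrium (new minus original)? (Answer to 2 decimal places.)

Solve the original market: 79 - 4p = 3p - 26, hence p = 15 and Q = 19.
The new curves are Qd = 55 - 4p (demand) and Qs = 3p - 21 (supply).
New equilibrium: 55 - 4p = 3p - 21 ⇒ 76 = 7p ⇒ p = 76/7 ≈ 10.8571, Q = 81/7 ≈ 11.5714.
Expenditure moves from 15×19 = 285 to 10.8571×11.5714 = 125.6327; change = -159.37.

-159.37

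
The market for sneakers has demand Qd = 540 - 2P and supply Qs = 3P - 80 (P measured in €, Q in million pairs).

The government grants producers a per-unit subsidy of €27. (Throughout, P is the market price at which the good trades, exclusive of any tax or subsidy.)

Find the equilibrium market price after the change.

Initially, 540 - 2P = 3P - 80, so 620 = 5P and P = 124, Q = 292.
Since sellers receive the price plus the subsidy, the effective supply curve becomes Qs = 3P + 1.
New equilibrium: 540 - 2P = 3P + 1 ⇒ 539 = 5P ⇒ P = 107.8, Q = 324.4.

107.8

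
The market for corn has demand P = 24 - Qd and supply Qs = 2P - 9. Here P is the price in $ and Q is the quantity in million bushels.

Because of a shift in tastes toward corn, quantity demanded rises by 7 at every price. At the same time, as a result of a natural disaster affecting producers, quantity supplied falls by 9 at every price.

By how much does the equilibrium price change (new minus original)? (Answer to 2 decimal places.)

+5.33

Solve the original market: 24 - P = 2P - 9, hence P = 11 and Q = 13.
The shock moves the curves to Qd = 31 - P and Qs = 2P - 18.
New equilibrium: 31 - P = 2P - 18 ⇒ 49 = 3P ⇒ P = 49/3 ≈ 16.3333, Q = 44/3 ≈ 14.6667.
ΔP = 16.3333 − 11 = +5.33.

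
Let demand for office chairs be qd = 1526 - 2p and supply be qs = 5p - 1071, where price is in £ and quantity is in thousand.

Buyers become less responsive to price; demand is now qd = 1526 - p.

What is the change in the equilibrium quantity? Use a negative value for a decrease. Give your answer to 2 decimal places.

+309.17

Original equilibrium: 1526 - 2p = 5p - 1071 gives 2597 = 7p, so p = 371 and q = 784.
The new curves are qd = 1526 - p (demand) and qs = 5p - 1071 (supply).
New equilibrium: 1526 - p = 5p - 1071 ⇒ 2597 = 6p ⇒ p = 2597/6 ≈ 432.8333, q = 6559/6 ≈ 1093.1667.
Δq = 1093.1667 − 784 = +309.17.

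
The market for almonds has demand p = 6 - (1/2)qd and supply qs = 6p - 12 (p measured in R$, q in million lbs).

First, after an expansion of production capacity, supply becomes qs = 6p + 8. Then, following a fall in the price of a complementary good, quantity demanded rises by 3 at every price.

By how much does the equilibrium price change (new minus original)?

Initially, 12 - 2p = 6p - 12, so 24 = 8p and p = 3, q = 6.
With the change applied: demand qd = 15 - 2p, supply qs = 6p + 8.
Clearing the new market: 15 - 2p = 6p + 8, so p = 0.875 and q = 13.25.
Δp = 0.875 − 3 = -2.125.

-2.125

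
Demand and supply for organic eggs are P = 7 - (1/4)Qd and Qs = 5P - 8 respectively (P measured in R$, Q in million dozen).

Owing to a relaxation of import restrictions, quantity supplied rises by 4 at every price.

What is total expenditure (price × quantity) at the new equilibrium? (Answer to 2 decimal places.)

48.99

Initially, 28 - 4P = 5P - 8, so 36 = 9P and P = 4, Q = 12.
The shock moves the curves to Qd = 28 - 4P and Qs = 5P - 4.
Equate the new curves: 28 - 4P = 5P - 4, giving 32 = 9P, P = 32/9 ≈ 3.5556, Q = 124/9 ≈ 13.7778.
New expenditure = 3.5556 × 13.7778 = 48.99.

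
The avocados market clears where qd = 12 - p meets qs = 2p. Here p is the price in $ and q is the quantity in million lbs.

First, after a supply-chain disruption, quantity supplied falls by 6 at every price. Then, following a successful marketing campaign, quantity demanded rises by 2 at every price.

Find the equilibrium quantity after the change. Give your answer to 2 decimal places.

7.33

Before the shock: 12 - p = 2p ⇒ 12 = 3p ⇒ p = 4, q = 8.
The shock moves the curves to qd = 14 - p and qs = 2p - 6.
Clearing the new market: 14 - p = 2p - 6, so p = 20/3 ≈ 6.6667 and q = 22/3 ≈ 7.3333.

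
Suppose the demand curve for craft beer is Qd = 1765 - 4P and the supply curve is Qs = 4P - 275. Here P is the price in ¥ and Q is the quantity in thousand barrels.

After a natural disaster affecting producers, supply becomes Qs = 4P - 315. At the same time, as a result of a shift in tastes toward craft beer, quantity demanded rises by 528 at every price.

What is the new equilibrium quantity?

Initially, 1765 - 4P = 4P - 275, so 2040 = 8P and P = 255, Q = 745.
After the shift, demand is Qd = 2293 - 4P and supply is Qs = 4P - 315.
New equilibrium: 2293 - 4P = 4P - 315 ⇒ 2608 = 8P ⇒ P = 326, Q = 989.

989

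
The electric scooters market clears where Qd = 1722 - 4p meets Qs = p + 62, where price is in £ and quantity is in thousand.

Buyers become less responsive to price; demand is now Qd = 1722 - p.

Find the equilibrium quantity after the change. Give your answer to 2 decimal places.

892.00

Before the shock: 1722 - 4p = p + 62 ⇒ 1660 = 5p ⇒ p = 332, Q = 394.
The shock moves the curves to Qd = 1722 - p and Qs = p + 62.
Setting them equal: 1722 - p = p + 62 → 1660 = 2p, so p = 830 and Q = 892.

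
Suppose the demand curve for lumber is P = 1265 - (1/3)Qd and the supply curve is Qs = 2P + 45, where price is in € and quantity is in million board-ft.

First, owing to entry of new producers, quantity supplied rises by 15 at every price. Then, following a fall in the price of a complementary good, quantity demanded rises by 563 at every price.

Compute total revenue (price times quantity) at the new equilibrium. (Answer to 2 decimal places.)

1529400.32

Initially, 3795 - 3P = 2P + 45, so 3750 = 5P and P = 750, Q = 1545.
After the shift, demand is Qd = 4358 - 3P and supply is Qs = 2P + 60.
New equilibrium: 4358 - 3P = 2P + 60 ⇒ 4298 = 5P ⇒ P = 859.6, Q = 1779.2.
New expenditure = 859.6 × 1779.2 = 1529400.32.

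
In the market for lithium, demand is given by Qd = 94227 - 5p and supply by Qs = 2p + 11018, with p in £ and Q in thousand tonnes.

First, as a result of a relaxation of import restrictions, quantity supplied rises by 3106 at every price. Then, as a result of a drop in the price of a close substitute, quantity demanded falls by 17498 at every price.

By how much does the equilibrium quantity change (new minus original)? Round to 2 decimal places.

Before the shock: 94227 - 5p = 2p + 11018 ⇒ 83209 = 7p ⇒ p = 11887, Q = 34792.
After the shift, demand is Qd = 76729 - 5p and supply is Qs = 2p + 14124.
Clearing the new market: 76729 - 5p = 2p + 14124, so p = 62605/7 ≈ 8943.5714 and Q = 224078/7 ≈ 32011.1429.
ΔQ = 32011.1429 − 34792 = -2780.86.

-2780.86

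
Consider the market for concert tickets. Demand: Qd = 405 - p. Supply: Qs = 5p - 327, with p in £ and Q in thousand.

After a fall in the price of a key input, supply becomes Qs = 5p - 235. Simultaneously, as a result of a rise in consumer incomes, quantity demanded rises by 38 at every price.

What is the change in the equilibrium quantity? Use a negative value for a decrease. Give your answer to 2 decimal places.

+47.00

Initially, 405 - p = 5p - 327, so 732 = 6p and p = 122, Q = 283.
With the change applied: demand Qd = 443 - p, supply Qs = 5p - 235.
New equilibrium: 443 - p = 5p - 235 ⇒ 678 = 6p ⇒ p = 113, Q = 330.
ΔQ = 330 − 283 = +47.00.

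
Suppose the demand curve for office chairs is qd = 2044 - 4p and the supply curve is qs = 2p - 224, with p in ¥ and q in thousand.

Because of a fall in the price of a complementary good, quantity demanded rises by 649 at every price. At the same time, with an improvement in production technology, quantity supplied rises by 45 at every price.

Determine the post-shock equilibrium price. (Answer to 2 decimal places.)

Initially, 2044 - 4p = 2p - 224, so 2268 = 6p and p = 378, q = 532.
The new curves are qd = 2693 - 4p (demand) and qs = 2p - 179 (supply).
Equate the new curves: 2693 - 4p = 2p - 179, giving 2872 = 6p, p = 1436/3 ≈ 478.6667, q = 2335/3 ≈ 778.3333.

478.67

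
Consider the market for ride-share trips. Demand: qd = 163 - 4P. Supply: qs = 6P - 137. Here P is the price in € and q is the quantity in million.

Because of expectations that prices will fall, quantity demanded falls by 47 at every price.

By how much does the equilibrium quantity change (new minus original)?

-28.2

Initially, 163 - 4P = 6P - 137, so 300 = 10P and P = 30, q = 43.
With the change applied: demand qd = 116 - 4P, supply qs = 6P - 137.
Equate the new curves: 116 - 4P = 6P - 137, giving 253 = 10P, P = 25.3, q = 14.8.
Δq = 14.8 − 43 = -28.2.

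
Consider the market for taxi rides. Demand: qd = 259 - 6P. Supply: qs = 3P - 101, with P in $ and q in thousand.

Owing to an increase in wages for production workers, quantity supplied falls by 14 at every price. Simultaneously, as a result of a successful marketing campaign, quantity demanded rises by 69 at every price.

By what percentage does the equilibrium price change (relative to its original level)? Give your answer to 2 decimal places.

+23.06

Initially, 259 - 6P = 3P - 101, so 360 = 9P and P = 40, q = 19.
After the shift, demand is qd = 328 - 6P and supply is qs = 3P - 115.
New equilibrium: 328 - 6P = 3P - 115 ⇒ 443 = 9P ⇒ P = 443/9 ≈ 49.2222, q = 98/3 ≈ 32.6667.
%ΔP = (49.2222 − 40) / 40 × 100 = +23.06%.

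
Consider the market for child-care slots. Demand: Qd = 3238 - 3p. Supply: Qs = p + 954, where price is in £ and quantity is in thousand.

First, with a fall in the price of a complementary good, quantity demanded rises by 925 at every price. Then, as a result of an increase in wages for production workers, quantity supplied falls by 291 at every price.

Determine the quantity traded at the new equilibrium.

Solve the original market: 3238 - 3p = p + 954, hence p = 571 and Q = 1525.
After the shift, demand is Qd = 4163 - 3p and supply is Qs = p + 663.
Setting them equal: 4163 - 3p = p + 663 → 3500 = 4p, so p = 875 and Q = 1538.

1538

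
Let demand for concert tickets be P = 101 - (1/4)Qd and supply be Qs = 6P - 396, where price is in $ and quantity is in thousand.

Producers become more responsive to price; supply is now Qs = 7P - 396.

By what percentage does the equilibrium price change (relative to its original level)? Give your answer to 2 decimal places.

Solve the original market: 404 - 4P = 6P - 396, hence P = 80 and Q = 84.
After the shift, demand is Qd = 404 - 4P and supply is Qs = 7P - 396.
Clearing the new market: 404 - 4P = 7P - 396, so P = 800/11 ≈ 72.7273 and Q = 1244/11 ≈ 113.0909.
%ΔP = (72.7273 − 80) / 80 × 100 = -9.09%.

-9.09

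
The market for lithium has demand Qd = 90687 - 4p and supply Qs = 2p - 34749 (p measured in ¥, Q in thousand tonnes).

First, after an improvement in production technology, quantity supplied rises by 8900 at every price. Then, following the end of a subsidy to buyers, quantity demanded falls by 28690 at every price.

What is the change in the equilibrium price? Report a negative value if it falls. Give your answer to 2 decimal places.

-6265.00

Solve the original market: 90687 - 4p = 2p - 34749, hence p = 20906 and Q = 7063.
With the change applied: demand Qd = 61997 - 4p, supply Qs = 2p - 25849.
Clearing the new market: 61997 - 4p = 2p - 25849, so p = 14641 and Q = 3433.
Δp = 14641 − 20906 = -6265.00.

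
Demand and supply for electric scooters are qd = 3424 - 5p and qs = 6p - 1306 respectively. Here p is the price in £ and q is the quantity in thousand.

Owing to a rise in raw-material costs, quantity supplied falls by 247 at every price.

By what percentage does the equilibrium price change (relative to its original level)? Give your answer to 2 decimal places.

+5.22

Original equilibrium: 3424 - 5p = 6p - 1306 gives 4730 = 11p, so p = 430 and q = 1274.
With the change applied: demand qd = 3424 - 5p, supply qs = 6p - 1553.
New equilibrium: 3424 - 5p = 6p - 1553 ⇒ 4977 = 11p ⇒ p = 4977/11 ≈ 452.4545, q = 12779/11 ≈ 1161.7273.
%Δp = (452.4545 − 430) / 430 × 100 = +5.22%.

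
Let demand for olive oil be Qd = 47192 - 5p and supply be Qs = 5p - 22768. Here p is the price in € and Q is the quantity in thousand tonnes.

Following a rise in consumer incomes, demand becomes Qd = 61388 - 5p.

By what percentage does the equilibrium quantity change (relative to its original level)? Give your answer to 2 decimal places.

Before the shock: 47192 - 5p = 5p - 22768 ⇒ 69960 = 10p ⇒ p = 6996, Q = 12212.
The new curves are Qd = 61388 - 5p (demand) and Qs = 5p - 22768 (supply).
Setting them equal: 61388 - 5p = 5p - 22768 → 84156 = 10p, so p = 8415.6 and Q = 19310.
%ΔQ = (19310 − 12212) / 12212 × 100 = +58.12%.

+58.12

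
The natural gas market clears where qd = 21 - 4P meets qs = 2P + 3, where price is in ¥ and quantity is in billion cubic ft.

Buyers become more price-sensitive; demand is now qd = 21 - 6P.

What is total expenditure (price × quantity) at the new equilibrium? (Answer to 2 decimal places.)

16.88

Before the shock: 21 - 4P = 2P + 3 ⇒ 18 = 6P ⇒ P = 3, q = 9.
With the change applied: demand qd = 21 - 6P, supply qs = 2P + 3.
Equate the new curves: 21 - 6P = 2P + 3, giving 18 = 8P, P = 2.25, q = 7.5.
New expenditure = 2.25 × 7.5 = 16.88.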